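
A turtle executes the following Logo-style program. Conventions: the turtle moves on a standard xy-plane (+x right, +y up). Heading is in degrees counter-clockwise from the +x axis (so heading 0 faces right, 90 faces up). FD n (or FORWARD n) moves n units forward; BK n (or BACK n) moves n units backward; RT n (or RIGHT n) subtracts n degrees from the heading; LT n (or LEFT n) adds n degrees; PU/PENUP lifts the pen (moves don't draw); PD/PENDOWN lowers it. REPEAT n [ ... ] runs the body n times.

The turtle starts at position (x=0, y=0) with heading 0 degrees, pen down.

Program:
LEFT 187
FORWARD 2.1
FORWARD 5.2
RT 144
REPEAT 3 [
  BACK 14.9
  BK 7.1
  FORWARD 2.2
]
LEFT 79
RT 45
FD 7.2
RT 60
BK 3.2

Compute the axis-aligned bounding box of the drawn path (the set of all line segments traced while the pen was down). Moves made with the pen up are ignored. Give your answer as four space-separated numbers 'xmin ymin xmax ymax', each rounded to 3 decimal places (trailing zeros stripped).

Executing turtle program step by step:
Start: pos=(0,0), heading=0, pen down
LT 187: heading 0 -> 187
FD 2.1: (0,0) -> (-2.084,-0.256) [heading=187, draw]
FD 5.2: (-2.084,-0.256) -> (-7.246,-0.89) [heading=187, draw]
RT 144: heading 187 -> 43
REPEAT 3 [
  -- iteration 1/3 --
  BK 14.9: (-7.246,-0.89) -> (-18.143,-11.051) [heading=43, draw]
  BK 7.1: (-18.143,-11.051) -> (-23.335,-15.894) [heading=43, draw]
  FD 2.2: (-23.335,-15.894) -> (-21.726,-14.393) [heading=43, draw]
  -- iteration 2/3 --
  BK 14.9: (-21.726,-14.393) -> (-32.624,-24.555) [heading=43, draw]
  BK 7.1: (-32.624,-24.555) -> (-37.816,-29.397) [heading=43, draw]
  FD 2.2: (-37.816,-29.397) -> (-36.207,-27.897) [heading=43, draw]
  -- iteration 3/3 --
  BK 14.9: (-36.207,-27.897) -> (-47.104,-38.059) [heading=43, draw]
  BK 7.1: (-47.104,-38.059) -> (-52.297,-42.901) [heading=43, draw]
  FD 2.2: (-52.297,-42.901) -> (-50.688,-41.4) [heading=43, draw]
]
LT 79: heading 43 -> 122
RT 45: heading 122 -> 77
FD 7.2: (-50.688,-41.4) -> (-49.068,-34.385) [heading=77, draw]
RT 60: heading 77 -> 17
BK 3.2: (-49.068,-34.385) -> (-52.129,-35.32) [heading=17, draw]
Final: pos=(-52.129,-35.32), heading=17, 13 segment(s) drawn

Segment endpoints: x in {-52.297, -52.129, -50.688, -49.068, -47.104, -37.816, -36.207, -32.624, -23.335, -21.726, -18.143, -7.246, -2.084, 0}, y in {-42.901, -41.4, -38.059, -35.32, -34.385, -29.397, -27.897, -24.555, -15.894, -14.393, -11.051, -0.89, -0.256, 0}
xmin=-52.297, ymin=-42.901, xmax=0, ymax=0

Answer: -52.297 -42.901 0 0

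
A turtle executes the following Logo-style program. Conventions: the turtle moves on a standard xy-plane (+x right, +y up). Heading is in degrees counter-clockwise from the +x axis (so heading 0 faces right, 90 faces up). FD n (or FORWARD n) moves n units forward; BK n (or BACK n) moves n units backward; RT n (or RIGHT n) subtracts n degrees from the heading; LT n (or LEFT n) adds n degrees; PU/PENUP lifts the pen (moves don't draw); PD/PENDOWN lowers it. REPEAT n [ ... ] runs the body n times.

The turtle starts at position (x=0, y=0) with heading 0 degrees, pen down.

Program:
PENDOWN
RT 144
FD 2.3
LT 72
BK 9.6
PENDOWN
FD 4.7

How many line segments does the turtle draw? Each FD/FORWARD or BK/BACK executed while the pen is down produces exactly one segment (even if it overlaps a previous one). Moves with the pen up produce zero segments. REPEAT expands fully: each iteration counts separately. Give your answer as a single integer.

Executing turtle program step by step:
Start: pos=(0,0), heading=0, pen down
PD: pen down
RT 144: heading 0 -> 216
FD 2.3: (0,0) -> (-1.861,-1.352) [heading=216, draw]
LT 72: heading 216 -> 288
BK 9.6: (-1.861,-1.352) -> (-4.827,7.778) [heading=288, draw]
PD: pen down
FD 4.7: (-4.827,7.778) -> (-3.375,3.308) [heading=288, draw]
Final: pos=(-3.375,3.308), heading=288, 3 segment(s) drawn
Segments drawn: 3

Answer: 3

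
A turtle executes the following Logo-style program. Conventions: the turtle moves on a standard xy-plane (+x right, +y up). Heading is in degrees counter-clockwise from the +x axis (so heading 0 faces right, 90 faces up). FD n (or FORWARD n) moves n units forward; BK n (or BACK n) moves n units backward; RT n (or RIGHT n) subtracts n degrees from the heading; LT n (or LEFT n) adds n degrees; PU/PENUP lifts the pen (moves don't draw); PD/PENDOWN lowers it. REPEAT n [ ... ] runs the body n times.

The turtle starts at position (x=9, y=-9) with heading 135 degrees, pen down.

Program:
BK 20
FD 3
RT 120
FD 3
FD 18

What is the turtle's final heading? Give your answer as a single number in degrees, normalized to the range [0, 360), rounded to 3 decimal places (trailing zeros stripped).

Executing turtle program step by step:
Start: pos=(9,-9), heading=135, pen down
BK 20: (9,-9) -> (23.142,-23.142) [heading=135, draw]
FD 3: (23.142,-23.142) -> (21.021,-21.021) [heading=135, draw]
RT 120: heading 135 -> 15
FD 3: (21.021,-21.021) -> (23.919,-20.244) [heading=15, draw]
FD 18: (23.919,-20.244) -> (41.305,-15.586) [heading=15, draw]
Final: pos=(41.305,-15.586), heading=15, 4 segment(s) drawn

Answer: 15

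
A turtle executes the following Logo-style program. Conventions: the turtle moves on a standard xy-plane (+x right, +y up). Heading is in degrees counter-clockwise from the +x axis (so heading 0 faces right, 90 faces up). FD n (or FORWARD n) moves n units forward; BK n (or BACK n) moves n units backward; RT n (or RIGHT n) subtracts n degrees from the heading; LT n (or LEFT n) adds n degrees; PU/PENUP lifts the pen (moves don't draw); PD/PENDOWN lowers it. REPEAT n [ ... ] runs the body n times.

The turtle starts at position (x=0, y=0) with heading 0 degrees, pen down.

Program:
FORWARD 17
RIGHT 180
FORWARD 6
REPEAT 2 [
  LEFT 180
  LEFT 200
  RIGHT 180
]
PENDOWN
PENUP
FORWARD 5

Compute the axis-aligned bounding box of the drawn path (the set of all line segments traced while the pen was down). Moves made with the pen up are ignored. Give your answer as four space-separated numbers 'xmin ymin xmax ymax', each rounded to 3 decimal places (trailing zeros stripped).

Executing turtle program step by step:
Start: pos=(0,0), heading=0, pen down
FD 17: (0,0) -> (17,0) [heading=0, draw]
RT 180: heading 0 -> 180
FD 6: (17,0) -> (11,0) [heading=180, draw]
REPEAT 2 [
  -- iteration 1/2 --
  LT 180: heading 180 -> 0
  LT 200: heading 0 -> 200
  RT 180: heading 200 -> 20
  -- iteration 2/2 --
  LT 180: heading 20 -> 200
  LT 200: heading 200 -> 40
  RT 180: heading 40 -> 220
]
PD: pen down
PU: pen up
FD 5: (11,0) -> (7.17,-3.214) [heading=220, move]
Final: pos=(7.17,-3.214), heading=220, 2 segment(s) drawn

Segment endpoints: x in {0, 11, 17}, y in {0, 0}
xmin=0, ymin=0, xmax=17, ymax=0

Answer: 0 0 17 0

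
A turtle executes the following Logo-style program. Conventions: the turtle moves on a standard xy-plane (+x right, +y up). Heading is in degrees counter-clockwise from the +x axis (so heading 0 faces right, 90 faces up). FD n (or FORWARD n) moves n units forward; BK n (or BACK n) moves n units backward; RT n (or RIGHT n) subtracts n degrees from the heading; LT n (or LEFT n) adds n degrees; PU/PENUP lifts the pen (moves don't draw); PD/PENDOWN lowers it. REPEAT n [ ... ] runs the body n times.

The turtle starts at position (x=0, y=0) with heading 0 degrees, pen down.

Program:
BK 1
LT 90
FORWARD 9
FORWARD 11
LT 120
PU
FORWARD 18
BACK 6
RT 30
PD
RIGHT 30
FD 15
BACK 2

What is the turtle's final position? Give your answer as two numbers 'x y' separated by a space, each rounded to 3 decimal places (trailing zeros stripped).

Executing turtle program step by step:
Start: pos=(0,0), heading=0, pen down
BK 1: (0,0) -> (-1,0) [heading=0, draw]
LT 90: heading 0 -> 90
FD 9: (-1,0) -> (-1,9) [heading=90, draw]
FD 11: (-1,9) -> (-1,20) [heading=90, draw]
LT 120: heading 90 -> 210
PU: pen up
FD 18: (-1,20) -> (-16.588,11) [heading=210, move]
BK 6: (-16.588,11) -> (-11.392,14) [heading=210, move]
RT 30: heading 210 -> 180
PD: pen down
RT 30: heading 180 -> 150
FD 15: (-11.392,14) -> (-24.383,21.5) [heading=150, draw]
BK 2: (-24.383,21.5) -> (-22.651,20.5) [heading=150, draw]
Final: pos=(-22.651,20.5), heading=150, 5 segment(s) drawn

Answer: -22.651 20.5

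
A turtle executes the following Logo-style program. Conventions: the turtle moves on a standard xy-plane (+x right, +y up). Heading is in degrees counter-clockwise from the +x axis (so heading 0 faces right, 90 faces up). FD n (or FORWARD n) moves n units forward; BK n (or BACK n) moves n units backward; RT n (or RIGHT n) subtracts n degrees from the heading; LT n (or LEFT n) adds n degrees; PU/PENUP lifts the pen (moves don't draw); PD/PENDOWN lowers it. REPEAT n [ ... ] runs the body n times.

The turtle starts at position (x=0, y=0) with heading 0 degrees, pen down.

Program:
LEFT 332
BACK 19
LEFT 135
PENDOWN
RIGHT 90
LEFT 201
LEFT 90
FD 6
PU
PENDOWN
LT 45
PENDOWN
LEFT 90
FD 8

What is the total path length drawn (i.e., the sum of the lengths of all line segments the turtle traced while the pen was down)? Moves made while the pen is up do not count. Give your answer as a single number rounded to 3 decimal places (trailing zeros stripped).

Executing turtle program step by step:
Start: pos=(0,0), heading=0, pen down
LT 332: heading 0 -> 332
BK 19: (0,0) -> (-16.776,8.92) [heading=332, draw]
LT 135: heading 332 -> 107
PD: pen down
RT 90: heading 107 -> 17
LT 201: heading 17 -> 218
LT 90: heading 218 -> 308
FD 6: (-16.776,8.92) -> (-13.082,4.192) [heading=308, draw]
PU: pen up
PD: pen down
LT 45: heading 308 -> 353
PD: pen down
LT 90: heading 353 -> 83
FD 8: (-13.082,4.192) -> (-12.107,12.132) [heading=83, draw]
Final: pos=(-12.107,12.132), heading=83, 3 segment(s) drawn

Segment lengths:
  seg 1: (0,0) -> (-16.776,8.92), length = 19
  seg 2: (-16.776,8.92) -> (-13.082,4.192), length = 6
  seg 3: (-13.082,4.192) -> (-12.107,12.132), length = 8
Total = 33

Answer: 33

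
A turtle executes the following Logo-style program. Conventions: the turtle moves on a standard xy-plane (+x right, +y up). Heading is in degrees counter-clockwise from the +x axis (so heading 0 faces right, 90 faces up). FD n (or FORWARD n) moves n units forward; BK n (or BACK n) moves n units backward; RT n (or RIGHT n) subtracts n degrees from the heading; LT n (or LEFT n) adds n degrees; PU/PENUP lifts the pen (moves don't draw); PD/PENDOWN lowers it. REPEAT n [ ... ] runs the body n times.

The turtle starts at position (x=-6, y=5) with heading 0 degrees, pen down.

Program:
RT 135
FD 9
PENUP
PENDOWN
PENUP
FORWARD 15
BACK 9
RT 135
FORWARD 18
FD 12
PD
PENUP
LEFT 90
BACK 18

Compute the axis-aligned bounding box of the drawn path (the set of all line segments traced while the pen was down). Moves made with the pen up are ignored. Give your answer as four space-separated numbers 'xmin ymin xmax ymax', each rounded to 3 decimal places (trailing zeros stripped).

Executing turtle program step by step:
Start: pos=(-6,5), heading=0, pen down
RT 135: heading 0 -> 225
FD 9: (-6,5) -> (-12.364,-1.364) [heading=225, draw]
PU: pen up
PD: pen down
PU: pen up
FD 15: (-12.364,-1.364) -> (-22.971,-11.971) [heading=225, move]
BK 9: (-22.971,-11.971) -> (-16.607,-5.607) [heading=225, move]
RT 135: heading 225 -> 90
FD 18: (-16.607,-5.607) -> (-16.607,12.393) [heading=90, move]
FD 12: (-16.607,12.393) -> (-16.607,24.393) [heading=90, move]
PD: pen down
PU: pen up
LT 90: heading 90 -> 180
BK 18: (-16.607,24.393) -> (1.393,24.393) [heading=180, move]
Final: pos=(1.393,24.393), heading=180, 1 segment(s) drawn

Segment endpoints: x in {-12.364, -6}, y in {-1.364, 5}
xmin=-12.364, ymin=-1.364, xmax=-6, ymax=5

Answer: -12.364 -1.364 -6 5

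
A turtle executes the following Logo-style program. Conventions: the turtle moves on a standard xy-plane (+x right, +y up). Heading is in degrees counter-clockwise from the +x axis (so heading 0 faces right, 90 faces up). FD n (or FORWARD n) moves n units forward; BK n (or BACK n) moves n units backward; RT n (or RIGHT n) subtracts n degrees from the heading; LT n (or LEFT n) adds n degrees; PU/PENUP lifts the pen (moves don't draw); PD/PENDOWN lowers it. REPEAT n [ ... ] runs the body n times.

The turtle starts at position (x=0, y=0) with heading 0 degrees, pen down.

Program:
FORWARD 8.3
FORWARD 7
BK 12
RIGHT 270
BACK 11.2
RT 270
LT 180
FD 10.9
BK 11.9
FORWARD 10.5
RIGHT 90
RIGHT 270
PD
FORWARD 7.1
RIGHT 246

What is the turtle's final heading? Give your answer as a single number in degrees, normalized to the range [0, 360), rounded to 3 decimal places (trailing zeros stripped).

Executing turtle program step by step:
Start: pos=(0,0), heading=0, pen down
FD 8.3: (0,0) -> (8.3,0) [heading=0, draw]
FD 7: (8.3,0) -> (15.3,0) [heading=0, draw]
BK 12: (15.3,0) -> (3.3,0) [heading=0, draw]
RT 270: heading 0 -> 90
BK 11.2: (3.3,0) -> (3.3,-11.2) [heading=90, draw]
RT 270: heading 90 -> 180
LT 180: heading 180 -> 0
FD 10.9: (3.3,-11.2) -> (14.2,-11.2) [heading=0, draw]
BK 11.9: (14.2,-11.2) -> (2.3,-11.2) [heading=0, draw]
FD 10.5: (2.3,-11.2) -> (12.8,-11.2) [heading=0, draw]
RT 90: heading 0 -> 270
RT 270: heading 270 -> 0
PD: pen down
FD 7.1: (12.8,-11.2) -> (19.9,-11.2) [heading=0, draw]
RT 246: heading 0 -> 114
Final: pos=(19.9,-11.2), heading=114, 8 segment(s) drawn

Answer: 114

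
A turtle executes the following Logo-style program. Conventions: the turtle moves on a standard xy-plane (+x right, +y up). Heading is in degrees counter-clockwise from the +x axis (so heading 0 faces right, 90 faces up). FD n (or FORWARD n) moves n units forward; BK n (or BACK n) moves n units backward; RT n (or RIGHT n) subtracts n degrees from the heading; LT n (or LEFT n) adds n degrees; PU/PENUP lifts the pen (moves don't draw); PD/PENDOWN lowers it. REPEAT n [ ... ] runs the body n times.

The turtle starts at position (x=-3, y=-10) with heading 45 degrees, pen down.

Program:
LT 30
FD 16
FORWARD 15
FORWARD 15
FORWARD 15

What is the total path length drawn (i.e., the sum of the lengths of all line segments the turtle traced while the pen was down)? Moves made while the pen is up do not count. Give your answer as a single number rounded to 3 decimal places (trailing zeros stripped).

Answer: 61

Derivation:
Executing turtle program step by step:
Start: pos=(-3,-10), heading=45, pen down
LT 30: heading 45 -> 75
FD 16: (-3,-10) -> (1.141,5.455) [heading=75, draw]
FD 15: (1.141,5.455) -> (5.023,19.944) [heading=75, draw]
FD 15: (5.023,19.944) -> (8.906,34.433) [heading=75, draw]
FD 15: (8.906,34.433) -> (12.788,48.921) [heading=75, draw]
Final: pos=(12.788,48.921), heading=75, 4 segment(s) drawn

Segment lengths:
  seg 1: (-3,-10) -> (1.141,5.455), length = 16
  seg 2: (1.141,5.455) -> (5.023,19.944), length = 15
  seg 3: (5.023,19.944) -> (8.906,34.433), length = 15
  seg 4: (8.906,34.433) -> (12.788,48.921), length = 15
Total = 61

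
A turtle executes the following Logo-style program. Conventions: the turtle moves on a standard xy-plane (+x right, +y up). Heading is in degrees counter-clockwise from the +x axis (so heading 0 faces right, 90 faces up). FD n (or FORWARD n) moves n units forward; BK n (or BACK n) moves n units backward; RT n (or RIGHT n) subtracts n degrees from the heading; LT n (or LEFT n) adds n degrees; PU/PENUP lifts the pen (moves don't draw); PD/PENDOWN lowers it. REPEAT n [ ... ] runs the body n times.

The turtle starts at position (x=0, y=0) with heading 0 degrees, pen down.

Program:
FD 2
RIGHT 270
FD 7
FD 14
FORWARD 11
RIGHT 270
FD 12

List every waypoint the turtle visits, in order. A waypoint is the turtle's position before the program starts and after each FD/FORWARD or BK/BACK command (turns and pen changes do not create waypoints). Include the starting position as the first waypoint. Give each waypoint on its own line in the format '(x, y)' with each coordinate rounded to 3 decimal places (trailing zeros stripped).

Answer: (0, 0)
(2, 0)
(2, 7)
(2, 21)
(2, 32)
(-10, 32)

Derivation:
Executing turtle program step by step:
Start: pos=(0,0), heading=0, pen down
FD 2: (0,0) -> (2,0) [heading=0, draw]
RT 270: heading 0 -> 90
FD 7: (2,0) -> (2,7) [heading=90, draw]
FD 14: (2,7) -> (2,21) [heading=90, draw]
FD 11: (2,21) -> (2,32) [heading=90, draw]
RT 270: heading 90 -> 180
FD 12: (2,32) -> (-10,32) [heading=180, draw]
Final: pos=(-10,32), heading=180, 5 segment(s) drawn
Waypoints (6 total):
(0, 0)
(2, 0)
(2, 7)
(2, 21)
(2, 32)
(-10, 32)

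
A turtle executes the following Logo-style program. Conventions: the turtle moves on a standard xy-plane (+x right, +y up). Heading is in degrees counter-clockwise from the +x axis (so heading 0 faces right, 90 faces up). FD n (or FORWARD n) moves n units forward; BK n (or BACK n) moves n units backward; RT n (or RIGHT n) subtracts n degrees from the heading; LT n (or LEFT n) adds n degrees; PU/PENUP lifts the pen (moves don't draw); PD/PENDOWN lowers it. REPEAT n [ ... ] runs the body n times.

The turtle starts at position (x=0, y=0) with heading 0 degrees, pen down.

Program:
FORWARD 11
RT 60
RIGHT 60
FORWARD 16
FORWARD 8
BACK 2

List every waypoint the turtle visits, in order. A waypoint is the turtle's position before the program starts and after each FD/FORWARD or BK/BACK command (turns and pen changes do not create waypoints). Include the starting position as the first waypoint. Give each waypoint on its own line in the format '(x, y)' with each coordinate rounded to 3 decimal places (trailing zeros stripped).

Answer: (0, 0)
(11, 0)
(3, -13.856)
(-1, -20.785)
(0, -19.053)

Derivation:
Executing turtle program step by step:
Start: pos=(0,0), heading=0, pen down
FD 11: (0,0) -> (11,0) [heading=0, draw]
RT 60: heading 0 -> 300
RT 60: heading 300 -> 240
FD 16: (11,0) -> (3,-13.856) [heading=240, draw]
FD 8: (3,-13.856) -> (-1,-20.785) [heading=240, draw]
BK 2: (-1,-20.785) -> (0,-19.053) [heading=240, draw]
Final: pos=(0,-19.053), heading=240, 4 segment(s) drawn
Waypoints (5 total):
(0, 0)
(11, 0)
(3, -13.856)
(-1, -20.785)
(0, -19.053)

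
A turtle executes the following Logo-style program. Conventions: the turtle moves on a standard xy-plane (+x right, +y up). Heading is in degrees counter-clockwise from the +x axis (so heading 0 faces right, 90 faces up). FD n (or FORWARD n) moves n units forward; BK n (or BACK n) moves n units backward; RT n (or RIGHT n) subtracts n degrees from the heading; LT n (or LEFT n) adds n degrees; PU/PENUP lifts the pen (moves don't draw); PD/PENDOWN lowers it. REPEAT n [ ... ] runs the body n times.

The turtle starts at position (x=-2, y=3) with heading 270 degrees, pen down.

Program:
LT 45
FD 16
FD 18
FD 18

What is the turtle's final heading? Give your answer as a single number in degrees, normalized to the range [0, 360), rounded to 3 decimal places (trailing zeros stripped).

Answer: 315

Derivation:
Executing turtle program step by step:
Start: pos=(-2,3), heading=270, pen down
LT 45: heading 270 -> 315
FD 16: (-2,3) -> (9.314,-8.314) [heading=315, draw]
FD 18: (9.314,-8.314) -> (22.042,-21.042) [heading=315, draw]
FD 18: (22.042,-21.042) -> (34.77,-33.77) [heading=315, draw]
Final: pos=(34.77,-33.77), heading=315, 3 segment(s) drawn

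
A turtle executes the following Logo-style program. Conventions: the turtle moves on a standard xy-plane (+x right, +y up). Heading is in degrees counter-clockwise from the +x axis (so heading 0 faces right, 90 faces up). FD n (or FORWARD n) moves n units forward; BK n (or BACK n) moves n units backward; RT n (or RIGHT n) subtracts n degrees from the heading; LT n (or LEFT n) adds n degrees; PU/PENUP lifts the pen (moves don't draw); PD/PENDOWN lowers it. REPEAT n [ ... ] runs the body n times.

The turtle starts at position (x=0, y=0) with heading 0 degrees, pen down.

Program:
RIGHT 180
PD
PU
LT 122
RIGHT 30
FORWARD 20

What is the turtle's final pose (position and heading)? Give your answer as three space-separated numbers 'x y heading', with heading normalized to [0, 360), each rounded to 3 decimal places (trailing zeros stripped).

Executing turtle program step by step:
Start: pos=(0,0), heading=0, pen down
RT 180: heading 0 -> 180
PD: pen down
PU: pen up
LT 122: heading 180 -> 302
RT 30: heading 302 -> 272
FD 20: (0,0) -> (0.698,-19.988) [heading=272, move]
Final: pos=(0.698,-19.988), heading=272, 0 segment(s) drawn

Answer: 0.698 -19.988 272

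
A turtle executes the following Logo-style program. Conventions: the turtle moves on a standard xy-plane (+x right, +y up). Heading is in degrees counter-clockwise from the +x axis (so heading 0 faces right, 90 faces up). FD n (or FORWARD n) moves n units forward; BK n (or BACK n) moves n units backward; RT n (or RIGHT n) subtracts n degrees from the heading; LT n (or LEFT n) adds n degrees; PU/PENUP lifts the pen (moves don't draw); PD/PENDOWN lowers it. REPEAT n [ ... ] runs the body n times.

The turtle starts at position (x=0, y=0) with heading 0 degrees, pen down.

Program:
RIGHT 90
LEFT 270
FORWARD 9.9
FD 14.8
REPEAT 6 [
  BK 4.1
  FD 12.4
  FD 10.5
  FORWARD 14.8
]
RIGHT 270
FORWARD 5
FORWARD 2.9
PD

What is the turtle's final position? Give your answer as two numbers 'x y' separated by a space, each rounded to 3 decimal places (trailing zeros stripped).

Answer: -226.3 -7.9

Derivation:
Executing turtle program step by step:
Start: pos=(0,0), heading=0, pen down
RT 90: heading 0 -> 270
LT 270: heading 270 -> 180
FD 9.9: (0,0) -> (-9.9,0) [heading=180, draw]
FD 14.8: (-9.9,0) -> (-24.7,0) [heading=180, draw]
REPEAT 6 [
  -- iteration 1/6 --
  BK 4.1: (-24.7,0) -> (-20.6,0) [heading=180, draw]
  FD 12.4: (-20.6,0) -> (-33,0) [heading=180, draw]
  FD 10.5: (-33,0) -> (-43.5,0) [heading=180, draw]
  FD 14.8: (-43.5,0) -> (-58.3,0) [heading=180, draw]
  -- iteration 2/6 --
  BK 4.1: (-58.3,0) -> (-54.2,0) [heading=180, draw]
  FD 12.4: (-54.2,0) -> (-66.6,0) [heading=180, draw]
  FD 10.5: (-66.6,0) -> (-77.1,0) [heading=180, draw]
  FD 14.8: (-77.1,0) -> (-91.9,0) [heading=180, draw]
  -- iteration 3/6 --
  BK 4.1: (-91.9,0) -> (-87.8,0) [heading=180, draw]
  FD 12.4: (-87.8,0) -> (-100.2,0) [heading=180, draw]
  FD 10.5: (-100.2,0) -> (-110.7,0) [heading=180, draw]
  FD 14.8: (-110.7,0) -> (-125.5,0) [heading=180, draw]
  -- iteration 4/6 --
  BK 4.1: (-125.5,0) -> (-121.4,0) [heading=180, draw]
  FD 12.4: (-121.4,0) -> (-133.8,0) [heading=180, draw]
  FD 10.5: (-133.8,0) -> (-144.3,0) [heading=180, draw]
  FD 14.8: (-144.3,0) -> (-159.1,0) [heading=180, draw]
  -- iteration 5/6 --
  BK 4.1: (-159.1,0) -> (-155,0) [heading=180, draw]
  FD 12.4: (-155,0) -> (-167.4,0) [heading=180, draw]
  FD 10.5: (-167.4,0) -> (-177.9,0) [heading=180, draw]
  FD 14.8: (-177.9,0) -> (-192.7,0) [heading=180, draw]
  -- iteration 6/6 --
  BK 4.1: (-192.7,0) -> (-188.6,0) [heading=180, draw]
  FD 12.4: (-188.6,0) -> (-201,0) [heading=180, draw]
  FD 10.5: (-201,0) -> (-211.5,0) [heading=180, draw]
  FD 14.8: (-211.5,0) -> (-226.3,0) [heading=180, draw]
]
RT 270: heading 180 -> 270
FD 5: (-226.3,0) -> (-226.3,-5) [heading=270, draw]
FD 2.9: (-226.3,-5) -> (-226.3,-7.9) [heading=270, draw]
PD: pen down
Final: pos=(-226.3,-7.9), heading=270, 28 segment(s) drawn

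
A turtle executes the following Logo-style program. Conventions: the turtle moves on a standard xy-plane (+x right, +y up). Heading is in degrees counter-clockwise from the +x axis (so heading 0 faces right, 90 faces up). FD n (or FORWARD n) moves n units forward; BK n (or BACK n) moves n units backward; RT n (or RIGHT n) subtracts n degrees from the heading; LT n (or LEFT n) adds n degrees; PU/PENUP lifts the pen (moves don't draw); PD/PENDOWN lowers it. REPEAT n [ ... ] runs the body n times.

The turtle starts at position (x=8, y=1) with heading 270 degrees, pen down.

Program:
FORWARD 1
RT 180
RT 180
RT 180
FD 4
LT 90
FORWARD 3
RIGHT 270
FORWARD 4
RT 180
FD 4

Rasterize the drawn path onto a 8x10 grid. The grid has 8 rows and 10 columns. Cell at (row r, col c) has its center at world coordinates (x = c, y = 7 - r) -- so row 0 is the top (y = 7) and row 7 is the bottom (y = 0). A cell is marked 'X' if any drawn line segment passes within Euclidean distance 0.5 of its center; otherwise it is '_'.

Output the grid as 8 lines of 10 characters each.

Answer: __________
__________
__________
_____XXXX_
_____X__X_
_____X__X_
_____X__X_
_____X__X_

Derivation:
Segment 0: (8,1) -> (8,0)
Segment 1: (8,0) -> (8,4)
Segment 2: (8,4) -> (5,4)
Segment 3: (5,4) -> (5,-0)
Segment 4: (5,-0) -> (5,4)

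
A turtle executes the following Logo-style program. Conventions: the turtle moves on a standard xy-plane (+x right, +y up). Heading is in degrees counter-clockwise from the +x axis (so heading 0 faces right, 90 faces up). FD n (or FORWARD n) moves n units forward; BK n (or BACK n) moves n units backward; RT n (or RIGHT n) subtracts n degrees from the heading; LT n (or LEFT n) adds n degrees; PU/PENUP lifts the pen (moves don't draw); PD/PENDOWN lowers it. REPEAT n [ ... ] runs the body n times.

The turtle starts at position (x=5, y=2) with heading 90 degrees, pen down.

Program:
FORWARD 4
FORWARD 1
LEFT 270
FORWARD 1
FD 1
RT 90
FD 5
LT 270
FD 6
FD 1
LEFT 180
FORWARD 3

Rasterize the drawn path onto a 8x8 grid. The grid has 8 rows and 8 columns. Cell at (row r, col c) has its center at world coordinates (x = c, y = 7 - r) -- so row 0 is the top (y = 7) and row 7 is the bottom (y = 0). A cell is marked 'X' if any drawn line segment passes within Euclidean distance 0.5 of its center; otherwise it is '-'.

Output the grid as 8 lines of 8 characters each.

Answer: -----XXX
-----X-X
-----X-X
-----X-X
-----X-X
XXXXXXXX
--------
--------

Derivation:
Segment 0: (5,2) -> (5,6)
Segment 1: (5,6) -> (5,7)
Segment 2: (5,7) -> (6,7)
Segment 3: (6,7) -> (7,7)
Segment 4: (7,7) -> (7,2)
Segment 5: (7,2) -> (1,2)
Segment 6: (1,2) -> (-0,2)
Segment 7: (-0,2) -> (3,2)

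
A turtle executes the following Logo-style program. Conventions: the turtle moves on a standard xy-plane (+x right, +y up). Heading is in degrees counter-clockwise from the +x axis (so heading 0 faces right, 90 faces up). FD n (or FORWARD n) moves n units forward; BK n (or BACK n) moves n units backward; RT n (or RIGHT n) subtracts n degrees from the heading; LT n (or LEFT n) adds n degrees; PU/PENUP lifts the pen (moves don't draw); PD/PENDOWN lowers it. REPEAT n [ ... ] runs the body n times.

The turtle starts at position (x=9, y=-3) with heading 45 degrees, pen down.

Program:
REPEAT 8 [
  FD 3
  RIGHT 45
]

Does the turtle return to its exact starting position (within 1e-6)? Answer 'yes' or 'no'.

Answer: yes

Derivation:
Executing turtle program step by step:
Start: pos=(9,-3), heading=45, pen down
REPEAT 8 [
  -- iteration 1/8 --
  FD 3: (9,-3) -> (11.121,-0.879) [heading=45, draw]
  RT 45: heading 45 -> 0
  -- iteration 2/8 --
  FD 3: (11.121,-0.879) -> (14.121,-0.879) [heading=0, draw]
  RT 45: heading 0 -> 315
  -- iteration 3/8 --
  FD 3: (14.121,-0.879) -> (16.243,-3) [heading=315, draw]
  RT 45: heading 315 -> 270
  -- iteration 4/8 --
  FD 3: (16.243,-3) -> (16.243,-6) [heading=270, draw]
  RT 45: heading 270 -> 225
  -- iteration 5/8 --
  FD 3: (16.243,-6) -> (14.121,-8.121) [heading=225, draw]
  RT 45: heading 225 -> 180
  -- iteration 6/8 --
  FD 3: (14.121,-8.121) -> (11.121,-8.121) [heading=180, draw]
  RT 45: heading 180 -> 135
  -- iteration 7/8 --
  FD 3: (11.121,-8.121) -> (9,-6) [heading=135, draw]
  RT 45: heading 135 -> 90
  -- iteration 8/8 --
  FD 3: (9,-6) -> (9,-3) [heading=90, draw]
  RT 45: heading 90 -> 45
]
Final: pos=(9,-3), heading=45, 8 segment(s) drawn

Start position: (9, -3)
Final position: (9, -3)
Distance = 0; < 1e-6 -> CLOSED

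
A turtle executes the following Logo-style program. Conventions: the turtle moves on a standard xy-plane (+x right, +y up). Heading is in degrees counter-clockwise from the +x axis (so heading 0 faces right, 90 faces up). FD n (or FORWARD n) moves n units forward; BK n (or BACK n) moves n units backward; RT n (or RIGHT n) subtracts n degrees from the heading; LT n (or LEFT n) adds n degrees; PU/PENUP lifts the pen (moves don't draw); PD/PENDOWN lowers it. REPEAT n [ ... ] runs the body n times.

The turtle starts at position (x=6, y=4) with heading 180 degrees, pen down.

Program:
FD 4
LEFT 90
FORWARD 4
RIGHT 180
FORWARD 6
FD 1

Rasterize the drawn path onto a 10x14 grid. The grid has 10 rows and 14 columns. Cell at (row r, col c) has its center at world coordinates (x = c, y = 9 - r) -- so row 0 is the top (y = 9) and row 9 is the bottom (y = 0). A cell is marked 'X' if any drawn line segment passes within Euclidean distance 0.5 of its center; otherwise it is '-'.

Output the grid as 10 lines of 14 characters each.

Answer: --------------
--------------
--X-----------
--X-----------
--X-----------
--XXXXX-------
--X-----------
--X-----------
--X-----------
--X-----------

Derivation:
Segment 0: (6,4) -> (2,4)
Segment 1: (2,4) -> (2,0)
Segment 2: (2,0) -> (2,6)
Segment 3: (2,6) -> (2,7)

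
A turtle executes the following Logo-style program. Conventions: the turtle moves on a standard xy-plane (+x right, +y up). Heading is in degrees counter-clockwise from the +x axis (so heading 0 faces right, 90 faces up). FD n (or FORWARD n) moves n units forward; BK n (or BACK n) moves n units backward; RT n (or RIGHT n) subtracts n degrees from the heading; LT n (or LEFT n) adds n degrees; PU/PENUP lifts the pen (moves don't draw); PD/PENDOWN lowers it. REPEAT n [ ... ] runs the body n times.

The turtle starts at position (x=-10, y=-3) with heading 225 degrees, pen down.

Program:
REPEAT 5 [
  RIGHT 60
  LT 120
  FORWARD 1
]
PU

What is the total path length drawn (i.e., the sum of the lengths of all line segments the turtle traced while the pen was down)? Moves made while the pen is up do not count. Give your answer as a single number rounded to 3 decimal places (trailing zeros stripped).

Executing turtle program step by step:
Start: pos=(-10,-3), heading=225, pen down
REPEAT 5 [
  -- iteration 1/5 --
  RT 60: heading 225 -> 165
  LT 120: heading 165 -> 285
  FD 1: (-10,-3) -> (-9.741,-3.966) [heading=285, draw]
  -- iteration 2/5 --
  RT 60: heading 285 -> 225
  LT 120: heading 225 -> 345
  FD 1: (-9.741,-3.966) -> (-8.775,-4.225) [heading=345, draw]
  -- iteration 3/5 --
  RT 60: heading 345 -> 285
  LT 120: heading 285 -> 45
  FD 1: (-8.775,-4.225) -> (-8.068,-3.518) [heading=45, draw]
  -- iteration 4/5 --
  RT 60: heading 45 -> 345
  LT 120: heading 345 -> 105
  FD 1: (-8.068,-3.518) -> (-8.327,-2.552) [heading=105, draw]
  -- iteration 5/5 --
  RT 60: heading 105 -> 45
  LT 120: heading 45 -> 165
  FD 1: (-8.327,-2.552) -> (-9.293,-2.293) [heading=165, draw]
]
PU: pen up
Final: pos=(-9.293,-2.293), heading=165, 5 segment(s) drawn

Segment lengths:
  seg 1: (-10,-3) -> (-9.741,-3.966), length = 1
  seg 2: (-9.741,-3.966) -> (-8.775,-4.225), length = 1
  seg 3: (-8.775,-4.225) -> (-8.068,-3.518), length = 1
  seg 4: (-8.068,-3.518) -> (-8.327,-2.552), length = 1
  seg 5: (-8.327,-2.552) -> (-9.293,-2.293), length = 1
Total = 5

Answer: 5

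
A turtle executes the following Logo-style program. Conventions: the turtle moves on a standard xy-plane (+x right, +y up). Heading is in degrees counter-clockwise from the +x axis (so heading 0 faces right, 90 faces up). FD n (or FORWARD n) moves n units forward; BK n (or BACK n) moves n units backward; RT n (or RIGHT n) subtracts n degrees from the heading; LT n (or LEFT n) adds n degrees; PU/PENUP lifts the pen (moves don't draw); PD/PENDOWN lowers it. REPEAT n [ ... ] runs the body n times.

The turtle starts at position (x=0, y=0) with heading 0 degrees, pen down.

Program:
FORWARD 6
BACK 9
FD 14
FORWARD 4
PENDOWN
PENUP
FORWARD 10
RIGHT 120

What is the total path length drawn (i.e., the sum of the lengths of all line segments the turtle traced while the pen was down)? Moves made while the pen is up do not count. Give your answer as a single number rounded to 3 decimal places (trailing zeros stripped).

Executing turtle program step by step:
Start: pos=(0,0), heading=0, pen down
FD 6: (0,0) -> (6,0) [heading=0, draw]
BK 9: (6,0) -> (-3,0) [heading=0, draw]
FD 14: (-3,0) -> (11,0) [heading=0, draw]
FD 4: (11,0) -> (15,0) [heading=0, draw]
PD: pen down
PU: pen up
FD 10: (15,0) -> (25,0) [heading=0, move]
RT 120: heading 0 -> 240
Final: pos=(25,0), heading=240, 4 segment(s) drawn

Segment lengths:
  seg 1: (0,0) -> (6,0), length = 6
  seg 2: (6,0) -> (-3,0), length = 9
  seg 3: (-3,0) -> (11,0), length = 14
  seg 4: (11,0) -> (15,0), length = 4
Total = 33

Answer: 33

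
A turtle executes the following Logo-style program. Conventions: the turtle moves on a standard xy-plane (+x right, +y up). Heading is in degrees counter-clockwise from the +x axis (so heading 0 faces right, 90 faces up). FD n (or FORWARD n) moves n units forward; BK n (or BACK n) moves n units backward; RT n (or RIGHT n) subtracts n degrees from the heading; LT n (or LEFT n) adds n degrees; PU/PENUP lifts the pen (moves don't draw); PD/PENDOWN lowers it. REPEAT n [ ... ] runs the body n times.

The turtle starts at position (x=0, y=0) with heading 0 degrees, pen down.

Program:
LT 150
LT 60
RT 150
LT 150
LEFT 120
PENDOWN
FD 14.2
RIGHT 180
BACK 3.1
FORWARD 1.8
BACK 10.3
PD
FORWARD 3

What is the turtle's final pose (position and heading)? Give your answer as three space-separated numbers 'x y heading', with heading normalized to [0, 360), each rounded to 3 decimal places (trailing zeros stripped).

Answer: 19.745 -11.4 150

Derivation:
Executing turtle program step by step:
Start: pos=(0,0), heading=0, pen down
LT 150: heading 0 -> 150
LT 60: heading 150 -> 210
RT 150: heading 210 -> 60
LT 150: heading 60 -> 210
LT 120: heading 210 -> 330
PD: pen down
FD 14.2: (0,0) -> (12.298,-7.1) [heading=330, draw]
RT 180: heading 330 -> 150
BK 3.1: (12.298,-7.1) -> (14.982,-8.65) [heading=150, draw]
FD 1.8: (14.982,-8.65) -> (13.423,-7.75) [heading=150, draw]
BK 10.3: (13.423,-7.75) -> (22.343,-12.9) [heading=150, draw]
PD: pen down
FD 3: (22.343,-12.9) -> (19.745,-11.4) [heading=150, draw]
Final: pos=(19.745,-11.4), heading=150, 5 segment(s) drawn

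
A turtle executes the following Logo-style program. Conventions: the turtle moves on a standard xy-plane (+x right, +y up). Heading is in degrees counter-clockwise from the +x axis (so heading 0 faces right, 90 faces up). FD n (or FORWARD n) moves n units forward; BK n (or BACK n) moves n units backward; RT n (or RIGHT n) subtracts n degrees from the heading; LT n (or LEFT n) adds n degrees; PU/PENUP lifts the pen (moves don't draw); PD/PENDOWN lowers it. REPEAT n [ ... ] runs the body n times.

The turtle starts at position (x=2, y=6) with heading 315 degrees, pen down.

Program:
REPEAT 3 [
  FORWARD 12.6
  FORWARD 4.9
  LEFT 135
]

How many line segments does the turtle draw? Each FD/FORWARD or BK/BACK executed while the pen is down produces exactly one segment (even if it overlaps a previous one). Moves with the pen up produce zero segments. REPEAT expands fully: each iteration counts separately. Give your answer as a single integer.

Answer: 6

Derivation:
Executing turtle program step by step:
Start: pos=(2,6), heading=315, pen down
REPEAT 3 [
  -- iteration 1/3 --
  FD 12.6: (2,6) -> (10.91,-2.91) [heading=315, draw]
  FD 4.9: (10.91,-2.91) -> (14.374,-6.374) [heading=315, draw]
  LT 135: heading 315 -> 90
  -- iteration 2/3 --
  FD 12.6: (14.374,-6.374) -> (14.374,6.226) [heading=90, draw]
  FD 4.9: (14.374,6.226) -> (14.374,11.126) [heading=90, draw]
  LT 135: heading 90 -> 225
  -- iteration 3/3 --
  FD 12.6: (14.374,11.126) -> (5.465,2.216) [heading=225, draw]
  FD 4.9: (5.465,2.216) -> (2,-1.249) [heading=225, draw]
  LT 135: heading 225 -> 0
]
Final: pos=(2,-1.249), heading=0, 6 segment(s) drawn
Segments drawn: 6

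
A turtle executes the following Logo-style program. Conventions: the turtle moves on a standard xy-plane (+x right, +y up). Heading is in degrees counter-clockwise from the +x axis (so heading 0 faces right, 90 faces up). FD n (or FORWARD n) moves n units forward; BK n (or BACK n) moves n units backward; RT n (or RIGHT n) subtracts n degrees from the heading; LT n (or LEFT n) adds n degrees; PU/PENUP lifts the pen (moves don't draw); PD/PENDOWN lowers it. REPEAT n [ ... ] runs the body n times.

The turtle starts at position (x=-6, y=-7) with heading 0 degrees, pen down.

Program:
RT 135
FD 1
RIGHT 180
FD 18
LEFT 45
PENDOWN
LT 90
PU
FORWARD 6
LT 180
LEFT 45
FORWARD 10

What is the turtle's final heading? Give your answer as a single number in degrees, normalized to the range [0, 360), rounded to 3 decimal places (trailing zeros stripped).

Answer: 45

Derivation:
Executing turtle program step by step:
Start: pos=(-6,-7), heading=0, pen down
RT 135: heading 0 -> 225
FD 1: (-6,-7) -> (-6.707,-7.707) [heading=225, draw]
RT 180: heading 225 -> 45
FD 18: (-6.707,-7.707) -> (6.021,5.021) [heading=45, draw]
LT 45: heading 45 -> 90
PD: pen down
LT 90: heading 90 -> 180
PU: pen up
FD 6: (6.021,5.021) -> (0.021,5.021) [heading=180, move]
LT 180: heading 180 -> 0
LT 45: heading 0 -> 45
FD 10: (0.021,5.021) -> (7.092,12.092) [heading=45, move]
Final: pos=(7.092,12.092), heading=45, 2 segment(s) drawn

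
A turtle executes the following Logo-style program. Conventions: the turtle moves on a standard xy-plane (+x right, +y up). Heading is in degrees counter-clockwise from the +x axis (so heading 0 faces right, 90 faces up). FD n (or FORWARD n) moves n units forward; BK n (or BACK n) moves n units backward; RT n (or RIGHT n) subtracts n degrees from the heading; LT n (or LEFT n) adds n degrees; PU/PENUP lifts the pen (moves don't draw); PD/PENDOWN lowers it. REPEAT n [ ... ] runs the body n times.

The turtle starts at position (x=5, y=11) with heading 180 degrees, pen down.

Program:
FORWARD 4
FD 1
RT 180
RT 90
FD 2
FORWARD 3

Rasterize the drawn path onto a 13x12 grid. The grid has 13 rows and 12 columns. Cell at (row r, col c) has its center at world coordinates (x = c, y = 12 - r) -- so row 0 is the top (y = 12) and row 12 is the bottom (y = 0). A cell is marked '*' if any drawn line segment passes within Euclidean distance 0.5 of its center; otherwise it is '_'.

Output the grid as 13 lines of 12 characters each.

Answer: ____________
******______
*___________
*___________
*___________
*___________
*___________
____________
____________
____________
____________
____________
____________

Derivation:
Segment 0: (5,11) -> (1,11)
Segment 1: (1,11) -> (0,11)
Segment 2: (0,11) -> (0,9)
Segment 3: (0,9) -> (0,6)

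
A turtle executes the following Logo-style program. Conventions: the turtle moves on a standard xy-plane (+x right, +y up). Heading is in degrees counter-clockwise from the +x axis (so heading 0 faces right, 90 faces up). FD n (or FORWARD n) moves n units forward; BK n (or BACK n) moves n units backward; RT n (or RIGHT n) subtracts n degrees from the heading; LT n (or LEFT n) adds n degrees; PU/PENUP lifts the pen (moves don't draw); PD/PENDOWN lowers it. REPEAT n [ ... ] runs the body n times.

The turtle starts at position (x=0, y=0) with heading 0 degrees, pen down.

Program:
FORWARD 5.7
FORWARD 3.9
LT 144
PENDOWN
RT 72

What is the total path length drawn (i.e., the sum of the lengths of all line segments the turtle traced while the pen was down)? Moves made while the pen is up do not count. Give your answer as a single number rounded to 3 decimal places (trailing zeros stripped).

Answer: 9.6

Derivation:
Executing turtle program step by step:
Start: pos=(0,0), heading=0, pen down
FD 5.7: (0,0) -> (5.7,0) [heading=0, draw]
FD 3.9: (5.7,0) -> (9.6,0) [heading=0, draw]
LT 144: heading 0 -> 144
PD: pen down
RT 72: heading 144 -> 72
Final: pos=(9.6,0), heading=72, 2 segment(s) drawn

Segment lengths:
  seg 1: (0,0) -> (5.7,0), length = 5.7
  seg 2: (5.7,0) -> (9.6,0), length = 3.9
Total = 9.6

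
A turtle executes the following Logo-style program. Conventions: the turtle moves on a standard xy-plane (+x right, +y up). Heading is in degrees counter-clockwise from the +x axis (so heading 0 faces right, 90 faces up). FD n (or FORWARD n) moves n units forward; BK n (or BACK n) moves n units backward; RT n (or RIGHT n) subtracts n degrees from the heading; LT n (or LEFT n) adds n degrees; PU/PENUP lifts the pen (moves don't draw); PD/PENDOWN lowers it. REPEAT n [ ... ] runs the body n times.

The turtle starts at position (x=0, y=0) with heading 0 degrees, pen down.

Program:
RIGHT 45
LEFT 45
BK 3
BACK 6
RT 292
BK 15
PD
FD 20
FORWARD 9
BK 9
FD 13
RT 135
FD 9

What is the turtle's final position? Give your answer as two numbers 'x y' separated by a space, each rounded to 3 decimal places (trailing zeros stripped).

Answer: 1.259 8.405

Derivation:
Executing turtle program step by step:
Start: pos=(0,0), heading=0, pen down
RT 45: heading 0 -> 315
LT 45: heading 315 -> 0
BK 3: (0,0) -> (-3,0) [heading=0, draw]
BK 6: (-3,0) -> (-9,0) [heading=0, draw]
RT 292: heading 0 -> 68
BK 15: (-9,0) -> (-14.619,-13.908) [heading=68, draw]
PD: pen down
FD 20: (-14.619,-13.908) -> (-7.127,4.636) [heading=68, draw]
FD 9: (-7.127,4.636) -> (-3.756,12.981) [heading=68, draw]
BK 9: (-3.756,12.981) -> (-7.127,4.636) [heading=68, draw]
FD 13: (-7.127,4.636) -> (-2.257,16.689) [heading=68, draw]
RT 135: heading 68 -> 293
FD 9: (-2.257,16.689) -> (1.259,8.405) [heading=293, draw]
Final: pos=(1.259,8.405), heading=293, 8 segment(s) drawn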